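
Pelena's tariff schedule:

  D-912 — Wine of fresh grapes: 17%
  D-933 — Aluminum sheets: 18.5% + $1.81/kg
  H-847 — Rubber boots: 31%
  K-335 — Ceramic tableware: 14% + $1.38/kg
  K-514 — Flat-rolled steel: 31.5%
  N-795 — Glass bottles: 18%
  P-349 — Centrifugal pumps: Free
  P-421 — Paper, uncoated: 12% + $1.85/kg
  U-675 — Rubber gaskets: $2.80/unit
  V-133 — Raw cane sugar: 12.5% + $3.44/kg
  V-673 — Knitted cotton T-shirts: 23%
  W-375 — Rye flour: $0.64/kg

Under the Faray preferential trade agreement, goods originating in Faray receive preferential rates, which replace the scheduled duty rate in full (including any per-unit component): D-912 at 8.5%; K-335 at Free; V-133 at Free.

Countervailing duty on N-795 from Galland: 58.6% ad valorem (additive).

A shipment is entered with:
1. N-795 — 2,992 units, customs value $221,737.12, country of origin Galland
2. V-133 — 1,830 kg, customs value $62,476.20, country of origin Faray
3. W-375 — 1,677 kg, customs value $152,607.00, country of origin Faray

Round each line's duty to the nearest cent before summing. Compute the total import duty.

Line 1 (N-795, Galland, 2,992 units, $221,737.12):
Base rate for N-795 is 18%.
Additional duty on N-795 from Galland: +58.6%. Applied ad valorem rate: 18% + 58.6% = 76.6%.
Duty = $221,737.12 × 76.6% = $169,850.63.
Line 2 (V-133, Faray, 1,830 kg, $62,476.20):
Base rate for V-133 is 12.5% + $3.44/kg.
Origin Faray qualifies under the Pelena–Faray agreement and V-133 is covered: preferential rate Free applies instead.
Duty = $62,476.20 × 0% = $0.00.
Line 3 (W-375, Faray, 1,677 kg, $152,607.00):
Base rate for W-375 is $0.64/kg.
Origin Faray is the FTA partner but W-375 is not on the preference list; base rate stands.
Duty = 1,677 × $0.64 = $1,073.28.
Total = $169,850.63 + $0.00 + $1,073.28 = $170,923.91.

$170,923.91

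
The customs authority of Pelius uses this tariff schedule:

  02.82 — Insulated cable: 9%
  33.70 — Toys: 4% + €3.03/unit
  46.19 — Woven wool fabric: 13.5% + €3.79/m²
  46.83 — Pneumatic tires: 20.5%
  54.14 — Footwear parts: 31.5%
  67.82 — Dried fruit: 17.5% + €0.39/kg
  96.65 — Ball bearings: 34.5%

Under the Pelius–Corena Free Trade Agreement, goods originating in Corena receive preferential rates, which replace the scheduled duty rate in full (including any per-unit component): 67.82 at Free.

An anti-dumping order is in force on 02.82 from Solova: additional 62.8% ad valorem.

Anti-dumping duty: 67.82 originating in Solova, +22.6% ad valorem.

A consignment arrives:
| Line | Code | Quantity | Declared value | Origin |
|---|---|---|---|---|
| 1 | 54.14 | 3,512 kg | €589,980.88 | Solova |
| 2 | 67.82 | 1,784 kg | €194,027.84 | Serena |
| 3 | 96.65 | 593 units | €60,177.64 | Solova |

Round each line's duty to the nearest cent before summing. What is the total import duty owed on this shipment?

Line 1 (54.14, Solova, 3,512 kg, €589,980.88):
Base rate for 54.14 is 31.5%.
Duty = €589,980.88 × 31.5% = €185,843.98.
Line 2 (67.82, Serena, 1,784 kg, €194,027.84):
Base rate for 67.82 is 17.5% + €0.39/kg.
67.82 has an FTA preferential rate, but origin Serena is not Corena; base rate stands.
The additional-duty order on 67.82 targets Solova, not Serena; it does not apply.
Duty = €194,027.84 × 17.5% + 1,784 × €0.39 = €34,650.63.
Line 3 (96.65, Solova, 593 units, €60,177.64):
Base rate for 96.65 is 34.5%.
Duty = €60,177.64 × 34.5% = €20,761.29.
Total = €185,843.98 + €34,650.63 + €20,761.29 = €241,255.90.

€241,255.90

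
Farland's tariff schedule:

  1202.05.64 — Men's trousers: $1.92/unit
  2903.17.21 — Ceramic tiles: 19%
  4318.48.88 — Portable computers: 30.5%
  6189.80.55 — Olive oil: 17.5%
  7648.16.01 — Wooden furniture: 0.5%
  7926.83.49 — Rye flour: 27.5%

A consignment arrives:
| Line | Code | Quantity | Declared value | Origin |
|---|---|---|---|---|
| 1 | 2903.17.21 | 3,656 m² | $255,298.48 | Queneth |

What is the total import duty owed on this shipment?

$48,506.71

Line 1 (2903.17.21, Queneth, 3,656 m², $255,298.48):
Base rate for 2903.17.21 is 19%.
Duty = $255,298.48 × 19% = $48,506.71.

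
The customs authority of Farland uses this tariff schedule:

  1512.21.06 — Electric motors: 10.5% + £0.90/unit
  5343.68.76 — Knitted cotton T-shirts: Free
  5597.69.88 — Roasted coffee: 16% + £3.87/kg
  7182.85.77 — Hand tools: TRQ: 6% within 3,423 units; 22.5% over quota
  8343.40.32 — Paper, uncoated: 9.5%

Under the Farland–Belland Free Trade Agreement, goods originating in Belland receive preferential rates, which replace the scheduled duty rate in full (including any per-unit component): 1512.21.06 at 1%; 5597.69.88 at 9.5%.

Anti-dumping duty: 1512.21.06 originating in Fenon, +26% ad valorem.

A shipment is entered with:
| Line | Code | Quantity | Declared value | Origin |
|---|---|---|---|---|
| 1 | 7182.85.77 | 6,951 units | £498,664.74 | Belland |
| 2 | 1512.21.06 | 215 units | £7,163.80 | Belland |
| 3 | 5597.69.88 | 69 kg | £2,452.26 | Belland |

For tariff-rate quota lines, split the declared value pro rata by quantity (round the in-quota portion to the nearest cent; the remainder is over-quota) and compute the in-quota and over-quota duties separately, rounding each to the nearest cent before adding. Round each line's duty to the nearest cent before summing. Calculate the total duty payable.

£71,985.77

Line 1 (7182.85.77, Belland, 6,951 units, £498,664.74):
Code 7182.85.77 is under a tariff-rate quota (threshold 3,423 units). In-quota: 3,423 units at 6%; over-quota: 3,528 units at 22.5%.
Pro-rata value split: in-quota = £498,664.74 × 3,423/6,951 = £245,566.02; over-quota = £498,664.74 − £245,566.02 = £253,098.72.
In-quota duty = £245,566.02 × 6% = £14,733.96. Over-quota duty = £253,098.72 × 22.5% = £56,947.21.
Line duty = £14,733.96 + £56,947.21 = £71,681.17.
Line 2 (1512.21.06, Belland, 215 units, £7,163.80):
Base rate for 1512.21.06 is 10.5% + £0.90/unit.
Origin Belland qualifies under the Farland–Belland agreement and 1512.21.06 is covered: preferential rate 1% applies instead.
The additional-duty order on 1512.21.06 targets Fenon, not Belland; it does not apply.
Duty = £7,163.80 × 1% = £71.64.
Line 3 (5597.69.88, Belland, 69 kg, £2,452.26):
Base rate for 5597.69.88 is 16% + £3.87/kg.
Origin Belland qualifies under the Farland–Belland agreement and 5597.69.88 is covered: preferential rate 9.5% applies instead.
Duty = £2,452.26 × 9.5% = £232.96.
Total = £71,681.17 + £71.64 + £232.96 = £71,985.77.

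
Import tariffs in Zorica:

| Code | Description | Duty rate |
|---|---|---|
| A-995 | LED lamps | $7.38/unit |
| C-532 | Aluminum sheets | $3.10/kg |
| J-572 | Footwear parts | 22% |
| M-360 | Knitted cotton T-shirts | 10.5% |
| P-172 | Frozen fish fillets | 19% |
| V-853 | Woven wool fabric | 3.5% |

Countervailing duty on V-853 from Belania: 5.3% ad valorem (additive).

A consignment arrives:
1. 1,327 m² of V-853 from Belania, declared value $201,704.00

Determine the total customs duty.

Line 1 (V-853, Belania, 1,327 m², $201,704.00):
Base rate for V-853 is 3.5%.
Additional duty on V-853 from Belania: +5.3%. Applied ad valorem rate: 3.5% + 5.3% = 8.8%.
Duty = $201,704.00 × 8.8% = $17,749.95.

$17,749.95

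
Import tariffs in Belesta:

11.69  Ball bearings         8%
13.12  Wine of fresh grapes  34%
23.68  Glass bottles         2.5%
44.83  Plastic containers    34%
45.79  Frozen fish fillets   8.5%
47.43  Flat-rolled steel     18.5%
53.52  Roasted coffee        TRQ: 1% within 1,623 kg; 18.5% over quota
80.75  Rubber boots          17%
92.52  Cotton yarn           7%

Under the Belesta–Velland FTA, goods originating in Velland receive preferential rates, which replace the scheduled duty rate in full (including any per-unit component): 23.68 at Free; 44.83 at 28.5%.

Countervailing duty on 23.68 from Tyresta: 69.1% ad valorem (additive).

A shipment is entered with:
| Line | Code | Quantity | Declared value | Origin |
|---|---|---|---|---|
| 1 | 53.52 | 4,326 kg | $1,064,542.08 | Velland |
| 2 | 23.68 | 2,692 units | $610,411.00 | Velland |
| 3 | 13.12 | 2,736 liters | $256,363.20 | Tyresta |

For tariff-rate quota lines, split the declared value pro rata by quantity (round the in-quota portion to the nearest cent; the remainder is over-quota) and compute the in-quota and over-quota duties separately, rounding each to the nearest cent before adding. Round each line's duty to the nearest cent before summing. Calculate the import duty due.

Line 1 (53.52, Velland, 4,326 kg, $1,064,542.08):
Code 53.52 is under a tariff-rate quota (threshold 1,623 kg). In-quota: 1,623 kg at 1%; over-quota: 2,703 kg at 18.5%.
Pro-rata value split: in-quota = $1,064,542.08 × 1,623/4,326 = $399,387.84; over-quota = $1,064,542.08 − $399,387.84 = $665,154.24.
In-quota duty = $399,387.84 × 1% = $3,993.88. Over-quota duty = $665,154.24 × 18.5% = $123,053.53.
Line duty = $3,993.88 + $123,053.53 = $127,047.41.
Line 2 (23.68, Velland, 2,692 units, $610,411.00):
Base rate for 23.68 is 2.5%.
Origin Velland qualifies under the Belesta–Velland agreement and 23.68 is covered: preferential rate Free applies instead.
The additional-duty order on 23.68 targets Tyresta, not Velland; it does not apply.
Duty = $610,411.00 × 0% = $0.00.
Line 3 (13.12, Tyresta, 2,736 liters, $256,363.20):
Base rate for 13.12 is 34%.
Duty = $256,363.20 × 34% = $87,163.49.
Total = $127,047.41 + $0.00 + $87,163.49 = $214,210.90.

$214,210.90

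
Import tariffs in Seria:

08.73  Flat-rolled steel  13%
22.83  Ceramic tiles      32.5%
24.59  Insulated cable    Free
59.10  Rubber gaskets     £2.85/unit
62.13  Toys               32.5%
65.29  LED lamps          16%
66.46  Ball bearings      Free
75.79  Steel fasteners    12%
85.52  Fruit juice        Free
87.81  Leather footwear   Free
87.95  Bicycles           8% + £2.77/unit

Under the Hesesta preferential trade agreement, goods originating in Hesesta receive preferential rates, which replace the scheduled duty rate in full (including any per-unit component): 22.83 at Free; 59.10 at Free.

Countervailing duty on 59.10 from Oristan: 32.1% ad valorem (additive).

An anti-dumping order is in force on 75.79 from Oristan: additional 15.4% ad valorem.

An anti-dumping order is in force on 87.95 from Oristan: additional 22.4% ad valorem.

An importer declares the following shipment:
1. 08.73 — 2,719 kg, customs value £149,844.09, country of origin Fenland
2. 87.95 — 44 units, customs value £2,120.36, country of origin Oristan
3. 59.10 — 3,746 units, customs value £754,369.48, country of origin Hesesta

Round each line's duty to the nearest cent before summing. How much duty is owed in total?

Line 1 (08.73, Fenland, 2,719 kg, £149,844.09):
Base rate for 08.73 is 13%.
Duty = £149,844.09 × 13% = £19,479.73.
Line 2 (87.95, Oristan, 44 units, £2,120.36):
Base rate for 87.95 is 8% + £2.77/unit.
Additional duty on 87.95 from Oristan: +22.4%. Applied ad valorem rate: 8% + 22.4% = 30.4%.
Duty = £2,120.36 × 30.4% + 44 × £2.77 = £766.47.
Line 3 (59.10, Hesesta, 3,746 units, £754,369.48):
Base rate for 59.10 is £2.85/unit.
Origin Hesesta qualifies under the Seria–Hesesta agreement and 59.10 is covered: preferential rate Free applies instead.
The additional-duty order on 59.10 targets Oristan, not Hesesta; it does not apply.
Duty = £754,369.48 × 0% = £0.00.
Total = £19,479.73 + £766.47 + £0.00 = £20,246.20.

£20,246.20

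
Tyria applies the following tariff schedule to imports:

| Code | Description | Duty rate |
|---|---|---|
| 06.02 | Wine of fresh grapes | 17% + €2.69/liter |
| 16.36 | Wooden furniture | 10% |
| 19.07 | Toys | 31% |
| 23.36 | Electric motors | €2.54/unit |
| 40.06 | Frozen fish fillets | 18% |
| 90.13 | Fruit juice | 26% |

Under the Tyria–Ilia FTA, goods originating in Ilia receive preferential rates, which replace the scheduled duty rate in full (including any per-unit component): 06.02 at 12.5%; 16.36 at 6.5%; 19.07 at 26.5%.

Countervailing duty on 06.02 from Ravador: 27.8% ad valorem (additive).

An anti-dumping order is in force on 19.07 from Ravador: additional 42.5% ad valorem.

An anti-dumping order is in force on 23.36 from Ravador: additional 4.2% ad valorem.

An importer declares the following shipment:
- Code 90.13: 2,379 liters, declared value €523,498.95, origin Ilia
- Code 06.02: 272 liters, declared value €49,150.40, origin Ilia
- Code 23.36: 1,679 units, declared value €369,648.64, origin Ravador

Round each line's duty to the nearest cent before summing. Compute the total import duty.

€162,043.43

Line 1 (90.13, Ilia, 2,379 liters, €523,498.95):
Base rate for 90.13 is 26%.
Origin Ilia is the FTA partner but 90.13 is not on the preference list; base rate stands.
Duty = €523,498.95 × 26% = €136,109.73.
Line 2 (06.02, Ilia, 272 liters, €49,150.40):
Base rate for 06.02 is 17% + €2.69/liter.
Origin Ilia qualifies under the Tyria–Ilia agreement and 06.02 is covered: preferential rate 12.5% applies instead.
The additional-duty order on 06.02 targets Ravador, not Ilia; it does not apply.
Duty = €49,150.40 × 12.5% = €6,143.80.
Line 3 (23.36, Ravador, 1,679 units, €369,648.64):
Base rate for 23.36 is €2.54/unit.
Additional duty on 23.36 from Ravador: +4.2% ad valorem. Applied ad valorem rate = 4.2%.
Duty = €369,648.64 × 4.2% + 1,679 × €2.54 = €19,789.90.
Total = €136,109.73 + €6,143.80 + €19,789.90 = €162,043.43.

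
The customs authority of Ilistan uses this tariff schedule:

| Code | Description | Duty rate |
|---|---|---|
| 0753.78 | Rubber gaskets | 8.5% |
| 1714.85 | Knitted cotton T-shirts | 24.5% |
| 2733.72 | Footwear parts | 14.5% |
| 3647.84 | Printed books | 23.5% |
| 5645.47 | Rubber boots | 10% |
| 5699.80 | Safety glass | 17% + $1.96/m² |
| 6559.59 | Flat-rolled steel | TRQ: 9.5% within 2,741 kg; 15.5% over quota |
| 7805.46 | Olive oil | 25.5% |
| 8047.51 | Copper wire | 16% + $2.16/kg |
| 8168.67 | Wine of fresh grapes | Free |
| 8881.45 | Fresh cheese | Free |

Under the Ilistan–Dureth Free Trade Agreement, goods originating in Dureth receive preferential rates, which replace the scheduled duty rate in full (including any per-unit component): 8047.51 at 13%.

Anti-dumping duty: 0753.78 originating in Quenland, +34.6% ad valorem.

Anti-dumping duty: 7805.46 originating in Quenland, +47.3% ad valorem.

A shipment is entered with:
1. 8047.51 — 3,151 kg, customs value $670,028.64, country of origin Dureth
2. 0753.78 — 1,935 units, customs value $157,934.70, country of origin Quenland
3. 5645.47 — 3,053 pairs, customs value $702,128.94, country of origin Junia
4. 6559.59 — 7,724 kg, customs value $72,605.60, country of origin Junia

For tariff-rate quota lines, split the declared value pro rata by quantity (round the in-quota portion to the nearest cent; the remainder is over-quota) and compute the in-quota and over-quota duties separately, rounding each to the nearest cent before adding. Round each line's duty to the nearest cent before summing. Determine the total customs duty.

Line 1 (8047.51, Dureth, 3,151 kg, $670,028.64):
Base rate for 8047.51 is 16% + $2.16/kg.
Origin Dureth qualifies under the Ilistan–Dureth agreement and 8047.51 is covered: preferential rate 13% applies instead.
Duty = $670,028.64 × 13% = $87,103.72.
Line 2 (0753.78, Quenland, 1,935 units, $157,934.70):
Base rate for 0753.78 is 8.5%.
Additional duty on 0753.78 from Quenland: +34.6%. Applied ad valorem rate: 8.5% + 34.6% = 43.1%.
Duty = $157,934.70 × 43.1% = $68,069.86.
Line 3 (5645.47, Junia, 3,053 pairs, $702,128.94):
Base rate for 5645.47 is 10%.
Duty = $702,128.94 × 10% = $70,212.89.
Line 4 (6559.59, Junia, 7,724 kg, $72,605.60):
Code 6559.59 is under a tariff-rate quota (threshold 2,741 kg). In-quota: 2,741 kg at 9.5%; over-quota: 4,983 kg at 15.5%.
Pro-rata value split: in-quota = $72,605.60 × 2,741/7,724 = $25,765.40; over-quota = $72,605.60 − $25,765.40 = $46,840.20.
In-quota duty = $25,765.40 × 9.5% = $2,447.71. Over-quota duty = $46,840.20 × 15.5% = $7,260.23.
Line duty = $2,447.71 + $7,260.23 = $9,707.94.
Total = $87,103.72 + $68,069.86 + $70,212.89 + $9,707.94 = $235,094.41.

$235,094.41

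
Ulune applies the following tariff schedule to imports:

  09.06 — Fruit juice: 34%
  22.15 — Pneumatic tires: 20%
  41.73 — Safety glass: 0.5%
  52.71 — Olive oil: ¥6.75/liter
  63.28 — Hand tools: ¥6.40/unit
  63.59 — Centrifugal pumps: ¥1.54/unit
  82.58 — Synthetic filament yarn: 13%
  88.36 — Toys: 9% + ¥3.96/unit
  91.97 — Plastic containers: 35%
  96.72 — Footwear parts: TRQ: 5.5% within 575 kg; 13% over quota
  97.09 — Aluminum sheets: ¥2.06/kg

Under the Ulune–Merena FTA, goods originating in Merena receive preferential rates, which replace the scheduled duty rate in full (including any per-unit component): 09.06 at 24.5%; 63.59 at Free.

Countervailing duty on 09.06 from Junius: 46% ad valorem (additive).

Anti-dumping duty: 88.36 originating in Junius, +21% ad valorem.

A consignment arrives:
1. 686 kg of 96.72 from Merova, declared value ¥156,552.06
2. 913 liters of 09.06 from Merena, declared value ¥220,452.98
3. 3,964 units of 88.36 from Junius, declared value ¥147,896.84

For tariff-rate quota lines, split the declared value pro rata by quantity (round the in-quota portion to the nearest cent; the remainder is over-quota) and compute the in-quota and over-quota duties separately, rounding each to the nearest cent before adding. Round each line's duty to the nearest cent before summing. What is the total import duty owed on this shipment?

¥124,587.68

Line 1 (96.72, Merova, 686 kg, ¥156,552.06):
Code 96.72 is under a tariff-rate quota (threshold 575 kg). In-quota: 575 kg at 5.5%; over-quota: 111 kg at 13%.
Pro-rata value split: in-quota = ¥156,552.06 × 575/686 = ¥131,220.75; over-quota = ¥156,552.06 − ¥131,220.75 = ¥25,331.31.
In-quota duty = ¥131,220.75 × 5.5% = ¥7,217.14. Over-quota duty = ¥25,331.31 × 13% = ¥3,293.07.
Line duty = ¥7,217.14 + ¥3,293.07 = ¥10,510.21.
Line 2 (09.06, Merena, 913 liters, ¥220,452.98):
Base rate for 09.06 is 34%.
Origin Merena qualifies under the Ulune–Merena agreement and 09.06 is covered: preferential rate 24.5% applies instead.
The additional-duty order on 09.06 targets Junius, not Merena; it does not apply.
Duty = ¥220,452.98 × 24.5% = ¥54,010.98.
Line 3 (88.36, Junius, 3,964 units, ¥147,896.84):
Base rate for 88.36 is 9% + ¥3.96/unit.
Additional duty on 88.36 from Junius: +21%. Applied ad valorem rate: 9% + 21% = 30%.
Duty = ¥147,896.84 × 30% + 3,964 × ¥3.96 = ¥60,066.49.
Total = ¥10,510.21 + ¥54,010.98 + ¥60,066.49 = ¥124,587.68.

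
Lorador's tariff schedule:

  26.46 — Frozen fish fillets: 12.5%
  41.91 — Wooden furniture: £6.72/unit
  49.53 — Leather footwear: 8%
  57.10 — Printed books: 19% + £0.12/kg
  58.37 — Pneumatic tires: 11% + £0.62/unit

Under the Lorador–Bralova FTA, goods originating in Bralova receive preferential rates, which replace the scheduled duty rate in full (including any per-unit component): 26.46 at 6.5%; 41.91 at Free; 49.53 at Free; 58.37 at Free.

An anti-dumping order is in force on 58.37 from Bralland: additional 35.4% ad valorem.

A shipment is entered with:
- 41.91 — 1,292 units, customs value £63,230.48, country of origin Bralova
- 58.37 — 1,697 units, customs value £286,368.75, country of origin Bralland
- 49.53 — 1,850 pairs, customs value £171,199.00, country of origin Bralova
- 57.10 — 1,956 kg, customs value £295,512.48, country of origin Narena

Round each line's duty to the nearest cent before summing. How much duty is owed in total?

Line 1 (41.91, Bralova, 1,292 units, £63,230.48):
Base rate for 41.91 is £6.72/unit.
Origin Bralova qualifies under the Lorador–Bralova agreement and 41.91 is covered: preferential rate Free applies instead.
Duty = £63,230.48 × 0% = £0.00.
Line 2 (58.37, Bralland, 1,697 units, £286,368.75):
Base rate for 58.37 is 11% + £0.62/unit.
58.37 has an FTA preferential rate, but origin Bralland is not Bralova; base rate stands.
Additional duty on 58.37 from Bralland: +35.4%. Applied ad valorem rate: 11% + 35.4% = 46.4%.
Duty = £286,368.75 × 46.4% + 1,697 × £0.62 = £133,927.24.
Line 3 (49.53, Bralova, 1,850 pairs, £171,199.00):
Base rate for 49.53 is 8%.
Origin Bralova qualifies under the Lorador–Bralova agreement and 49.53 is covered: preferential rate Free applies instead.
Duty = £171,199.00 × 0% = £0.00.
Line 4 (57.10, Narena, 1,956 kg, £295,512.48):
Base rate for 57.10 is 19% + £0.12/kg.
Duty = £295,512.48 × 19% + 1,956 × £0.12 = £56,382.09.
Total = £0.00 + £133,927.24 + £0.00 + £56,382.09 = £190,309.33.

£190,309.33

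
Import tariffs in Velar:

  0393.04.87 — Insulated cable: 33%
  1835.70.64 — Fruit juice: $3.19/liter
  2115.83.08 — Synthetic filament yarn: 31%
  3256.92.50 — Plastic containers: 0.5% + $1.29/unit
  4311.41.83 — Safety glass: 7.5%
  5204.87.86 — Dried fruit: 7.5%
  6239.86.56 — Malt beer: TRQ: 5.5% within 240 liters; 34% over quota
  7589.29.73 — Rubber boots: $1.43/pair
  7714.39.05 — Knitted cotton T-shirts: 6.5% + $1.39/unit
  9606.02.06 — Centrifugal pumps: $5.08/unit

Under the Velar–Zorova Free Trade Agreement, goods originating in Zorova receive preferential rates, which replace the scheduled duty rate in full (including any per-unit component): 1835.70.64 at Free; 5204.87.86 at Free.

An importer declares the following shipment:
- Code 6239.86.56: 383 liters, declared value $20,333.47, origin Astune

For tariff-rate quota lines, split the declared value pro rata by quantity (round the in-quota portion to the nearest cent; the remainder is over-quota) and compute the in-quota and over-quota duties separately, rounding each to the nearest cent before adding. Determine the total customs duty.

$3,282.03

Line 1 (6239.86.56, Astune, 383 liters, $20,333.47):
Code 6239.86.56 is under a tariff-rate quota (threshold 240 liters). In-quota: 240 liters at 5.5%; over-quota: 143 liters at 34%.
Pro-rata value split: in-quota = $20,333.47 × 240/383 = $12,741.60; over-quota = $20,333.47 − $12,741.60 = $7,591.87.
In-quota duty = $12,741.60 × 5.5% = $700.79. Over-quota duty = $7,591.87 × 34% = $2,581.24.
Line duty = $700.79 + $2,581.24 = $3,282.03.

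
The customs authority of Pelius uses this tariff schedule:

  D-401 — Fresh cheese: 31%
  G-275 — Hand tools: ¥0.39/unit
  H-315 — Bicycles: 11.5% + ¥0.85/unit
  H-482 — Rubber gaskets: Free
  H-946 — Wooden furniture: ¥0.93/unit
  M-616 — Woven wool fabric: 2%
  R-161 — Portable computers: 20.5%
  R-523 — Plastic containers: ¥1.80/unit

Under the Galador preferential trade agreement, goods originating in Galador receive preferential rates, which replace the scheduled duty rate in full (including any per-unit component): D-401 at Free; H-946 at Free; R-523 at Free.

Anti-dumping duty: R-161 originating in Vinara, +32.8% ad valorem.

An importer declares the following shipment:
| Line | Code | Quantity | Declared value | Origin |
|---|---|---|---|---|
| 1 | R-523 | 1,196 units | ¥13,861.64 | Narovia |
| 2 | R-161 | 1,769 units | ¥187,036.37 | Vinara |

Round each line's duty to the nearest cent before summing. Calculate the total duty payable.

¥101,843.19

Line 1 (R-523, Narovia, 1,196 units, ¥13,861.64):
Base rate for R-523 is ¥1.80/unit.
R-523 has an FTA preferential rate, but origin Narovia is not Galador; base rate stands.
Duty = 1,196 × ¥1.80 = ¥2,152.80.
Line 2 (R-161, Vinara, 1,769 units, ¥187,036.37):
Base rate for R-161 is 20.5%.
Additional duty on R-161 from Vinara: +32.8%. Applied ad valorem rate: 20.5% + 32.8% = 53.3%.
Duty = ¥187,036.37 × 53.3% = ¥99,690.39.
Total = ¥2,152.80 + ¥99,690.39 = ¥101,843.19.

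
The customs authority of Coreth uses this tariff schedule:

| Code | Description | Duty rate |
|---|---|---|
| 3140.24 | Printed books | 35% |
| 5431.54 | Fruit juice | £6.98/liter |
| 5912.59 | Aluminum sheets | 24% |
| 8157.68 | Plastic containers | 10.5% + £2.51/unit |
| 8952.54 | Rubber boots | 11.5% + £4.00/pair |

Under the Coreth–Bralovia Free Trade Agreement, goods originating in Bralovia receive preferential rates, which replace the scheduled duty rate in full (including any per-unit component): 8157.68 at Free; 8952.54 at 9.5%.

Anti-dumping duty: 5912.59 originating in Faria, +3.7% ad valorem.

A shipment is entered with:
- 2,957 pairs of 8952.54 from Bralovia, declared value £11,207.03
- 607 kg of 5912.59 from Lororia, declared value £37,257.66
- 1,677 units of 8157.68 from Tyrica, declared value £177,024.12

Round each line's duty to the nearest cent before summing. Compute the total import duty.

£32,803.31

Line 1 (8952.54, Bralovia, 2,957 pairs, £11,207.03):
Base rate for 8952.54 is 11.5% + £4.00/pair.
Origin Bralovia qualifies under the Coreth–Bralovia agreement and 8952.54 is covered: preferential rate 9.5% applies instead.
Duty = £11,207.03 × 9.5% = £1,064.67.
Line 2 (5912.59, Lororia, 607 kg, £37,257.66):
Base rate for 5912.59 is 24%.
The additional-duty order on 5912.59 targets Faria, not Lororia; it does not apply.
Duty = £37,257.66 × 24% = £8,941.84.
Line 3 (8157.68, Tyrica, 1,677 units, £177,024.12):
Base rate for 8157.68 is 10.5% + £2.51/unit.
8157.68 has an FTA preferential rate, but origin Tyrica is not Bralovia; base rate stands.
Duty = £177,024.12 × 10.5% + 1,677 × £2.51 = £22,796.80.
Total = £1,064.67 + £8,941.84 + £22,796.80 = £32,803.31.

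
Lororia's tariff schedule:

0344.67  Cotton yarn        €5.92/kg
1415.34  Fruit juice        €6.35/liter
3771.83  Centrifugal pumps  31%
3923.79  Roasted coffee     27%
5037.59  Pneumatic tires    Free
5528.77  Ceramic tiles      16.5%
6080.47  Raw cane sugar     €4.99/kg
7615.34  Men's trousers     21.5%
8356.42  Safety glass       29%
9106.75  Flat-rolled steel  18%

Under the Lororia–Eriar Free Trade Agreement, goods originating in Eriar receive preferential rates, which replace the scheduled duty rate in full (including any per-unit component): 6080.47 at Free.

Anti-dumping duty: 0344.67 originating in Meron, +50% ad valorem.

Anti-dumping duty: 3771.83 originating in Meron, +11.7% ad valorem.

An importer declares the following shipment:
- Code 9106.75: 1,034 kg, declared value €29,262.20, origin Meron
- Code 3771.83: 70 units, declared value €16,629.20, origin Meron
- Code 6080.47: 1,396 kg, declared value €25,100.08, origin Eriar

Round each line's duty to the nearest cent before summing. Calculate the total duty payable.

Line 1 (9106.75, Meron, 1,034 kg, €29,262.20):
Base rate for 9106.75 is 18%.
Duty = €29,262.20 × 18% = €5,267.20.
Line 2 (3771.83, Meron, 70 units, €16,629.20):
Base rate for 3771.83 is 31%.
Additional duty on 3771.83 from Meron: +11.7%. Applied ad valorem rate: 31% + 11.7% = 42.7%.
Duty = €16,629.20 × 42.7% = €7,100.67.
Line 3 (6080.47, Eriar, 1,396 kg, €25,100.08):
Base rate for 6080.47 is €4.99/kg.
Origin Eriar qualifies under the Lororia–Eriar agreement and 6080.47 is covered: preferential rate Free applies instead.
Duty = €25,100.08 × 0% = €0.00.
Total = €5,267.20 + €7,100.67 + €0.00 = €12,367.87.

€12,367.87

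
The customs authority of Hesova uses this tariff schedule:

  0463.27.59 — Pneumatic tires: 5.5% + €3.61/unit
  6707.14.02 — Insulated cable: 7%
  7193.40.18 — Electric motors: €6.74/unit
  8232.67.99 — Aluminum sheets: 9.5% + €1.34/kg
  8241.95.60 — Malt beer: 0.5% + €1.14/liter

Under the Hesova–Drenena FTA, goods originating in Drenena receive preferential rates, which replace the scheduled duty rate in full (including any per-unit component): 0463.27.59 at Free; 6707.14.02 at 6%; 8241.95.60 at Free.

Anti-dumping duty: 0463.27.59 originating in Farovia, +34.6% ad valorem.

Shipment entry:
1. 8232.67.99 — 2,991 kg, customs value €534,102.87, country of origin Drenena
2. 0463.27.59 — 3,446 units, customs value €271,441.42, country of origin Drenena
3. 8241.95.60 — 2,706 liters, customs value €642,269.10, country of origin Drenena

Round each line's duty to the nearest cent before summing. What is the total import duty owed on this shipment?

Line 1 (8232.67.99, Drenena, 2,991 kg, €534,102.87):
Base rate for 8232.67.99 is 9.5% + €1.34/kg.
Origin Drenena is the FTA partner but 8232.67.99 is not on the preference list; base rate stands.
Duty = €534,102.87 × 9.5% + 2,991 × €1.34 = €54,747.71.
Line 2 (0463.27.59, Drenena, 3,446 units, €271,441.42):
Base rate for 0463.27.59 is 5.5% + €3.61/unit.
Origin Drenena qualifies under the Hesova–Drenena agreement and 0463.27.59 is covered: preferential rate Free applies instead.
The additional-duty order on 0463.27.59 targets Farovia, not Drenena; it does not apply.
Duty = €271,441.42 × 0% = €0.00.
Line 3 (8241.95.60, Drenena, 2,706 liters, €642,269.10):
Base rate for 8241.95.60 is 0.5% + €1.14/liter.
Origin Drenena qualifies under the Hesova–Drenena agreement and 8241.95.60 is covered: preferential rate Free applies instead.
Duty = €642,269.10 × 0% = €0.00.
Total = €54,747.71 + €0.00 + €0.00 = €54,747.71.

€54,747.71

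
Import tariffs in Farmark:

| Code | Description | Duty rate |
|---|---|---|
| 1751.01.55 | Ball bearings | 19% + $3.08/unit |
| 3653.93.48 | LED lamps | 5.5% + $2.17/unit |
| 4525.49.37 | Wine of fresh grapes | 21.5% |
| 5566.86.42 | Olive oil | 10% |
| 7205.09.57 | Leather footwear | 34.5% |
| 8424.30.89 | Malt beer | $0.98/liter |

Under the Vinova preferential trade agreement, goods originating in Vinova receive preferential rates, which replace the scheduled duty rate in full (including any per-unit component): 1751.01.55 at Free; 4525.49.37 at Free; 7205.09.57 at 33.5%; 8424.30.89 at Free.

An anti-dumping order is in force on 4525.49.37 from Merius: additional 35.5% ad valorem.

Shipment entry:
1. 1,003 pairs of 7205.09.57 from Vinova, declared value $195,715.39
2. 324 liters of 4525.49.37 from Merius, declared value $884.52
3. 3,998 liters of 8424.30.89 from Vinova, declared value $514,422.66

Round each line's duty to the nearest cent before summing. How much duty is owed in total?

Line 1 (7205.09.57, Vinova, 1,003 pairs, $195,715.39):
Base rate for 7205.09.57 is 34.5%.
Origin Vinova qualifies under the Farmark–Vinova agreement and 7205.09.57 is covered: preferential rate 33.5% applies instead.
Duty = $195,715.39 × 33.5% = $65,564.66.
Line 2 (4525.49.37, Merius, 324 liters, $884.52):
Base rate for 4525.49.37 is 21.5%.
4525.49.37 has an FTA preferential rate, but origin Merius is not Vinova; base rate stands.
Additional duty on 4525.49.37 from Merius: +35.5%. Applied ad valorem rate: 21.5% + 35.5% = 57%.
Duty = $884.52 × 57% = $504.18.
Line 3 (8424.30.89, Vinova, 3,998 liters, $514,422.66):
Base rate for 8424.30.89 is $0.98/liter.
Origin Vinova qualifies under the Farmark–Vinova agreement and 8424.30.89 is covered: preferential rate Free applies instead.
Duty = $514,422.66 × 0% = $0.00.
Total = $65,564.66 + $504.18 + $0.00 = $66,068.84.

$66,068.84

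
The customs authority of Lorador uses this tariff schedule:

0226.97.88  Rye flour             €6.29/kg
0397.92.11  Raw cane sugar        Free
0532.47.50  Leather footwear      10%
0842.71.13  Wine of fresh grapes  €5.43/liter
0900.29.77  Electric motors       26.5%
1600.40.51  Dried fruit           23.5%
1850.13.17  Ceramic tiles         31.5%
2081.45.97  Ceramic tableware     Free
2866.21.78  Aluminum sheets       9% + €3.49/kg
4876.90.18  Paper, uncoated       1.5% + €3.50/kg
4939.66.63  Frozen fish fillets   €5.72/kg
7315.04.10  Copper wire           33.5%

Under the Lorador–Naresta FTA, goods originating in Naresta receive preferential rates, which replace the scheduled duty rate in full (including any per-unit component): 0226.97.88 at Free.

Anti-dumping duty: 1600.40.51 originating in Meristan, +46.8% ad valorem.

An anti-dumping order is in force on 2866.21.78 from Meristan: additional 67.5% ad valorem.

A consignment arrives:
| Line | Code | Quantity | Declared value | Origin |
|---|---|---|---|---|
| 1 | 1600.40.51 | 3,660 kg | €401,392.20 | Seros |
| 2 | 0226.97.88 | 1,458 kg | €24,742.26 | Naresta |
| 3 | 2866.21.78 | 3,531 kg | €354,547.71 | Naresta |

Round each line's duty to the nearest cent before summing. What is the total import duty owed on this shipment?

€138,559.65

Line 1 (1600.40.51, Seros, 3,660 kg, €401,392.20):
Base rate for 1600.40.51 is 23.5%.
The additional-duty order on 1600.40.51 targets Meristan, not Seros; it does not apply.
Duty = €401,392.20 × 23.5% = €94,327.17.
Line 2 (0226.97.88, Naresta, 1,458 kg, €24,742.26):
Base rate for 0226.97.88 is €6.29/kg.
Origin Naresta qualifies under the Lorador–Naresta agreement and 0226.97.88 is covered: preferential rate Free applies instead.
Duty = €24,742.26 × 0% = €0.00.
Line 3 (2866.21.78, Naresta, 3,531 kg, €354,547.71):
Base rate for 2866.21.78 is 9% + €3.49/kg.
Origin Naresta is the FTA partner but 2866.21.78 is not on the preference list; base rate stands.
The additional-duty order on 2866.21.78 targets Meristan, not Naresta; it does not apply.
Duty = €354,547.71 × 9% + 3,531 × €3.49 = €44,232.48.
Total = €94,327.17 + €0.00 + €44,232.48 = €138,559.65.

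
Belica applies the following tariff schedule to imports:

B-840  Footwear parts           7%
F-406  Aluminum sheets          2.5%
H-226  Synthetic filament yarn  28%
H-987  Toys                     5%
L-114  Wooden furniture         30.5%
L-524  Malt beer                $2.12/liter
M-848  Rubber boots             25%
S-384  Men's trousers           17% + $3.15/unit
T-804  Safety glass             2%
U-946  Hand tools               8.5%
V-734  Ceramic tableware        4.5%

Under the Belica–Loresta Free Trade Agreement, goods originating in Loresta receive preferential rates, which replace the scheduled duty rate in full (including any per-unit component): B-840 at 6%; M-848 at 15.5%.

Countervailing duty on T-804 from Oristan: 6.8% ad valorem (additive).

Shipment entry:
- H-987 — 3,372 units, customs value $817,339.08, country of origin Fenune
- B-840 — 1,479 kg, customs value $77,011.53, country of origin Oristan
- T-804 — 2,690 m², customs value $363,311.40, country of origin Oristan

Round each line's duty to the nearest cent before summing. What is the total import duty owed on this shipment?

Line 1 (H-987, Fenune, 3,372 units, $817,339.08):
Base rate for H-987 is 5%.
Duty = $817,339.08 × 5% = $40,866.95.
Line 2 (B-840, Oristan, 1,479 kg, $77,011.53):
Base rate for B-840 is 7%.
B-840 has an FTA preferential rate, but origin Oristan is not Loresta; base rate stands.
Duty = $77,011.53 × 7% = $5,390.81.
Line 3 (T-804, Oristan, 2,690 m², $363,311.40):
Base rate for T-804 is 2%.
Additional duty on T-804 from Oristan: +6.8%. Applied ad valorem rate: 2% + 6.8% = 8.8%.
Duty = $363,311.40 × 8.8% = $31,971.40.
Total = $40,866.95 + $5,390.81 + $31,971.40 = $78,229.16.

$78,229.16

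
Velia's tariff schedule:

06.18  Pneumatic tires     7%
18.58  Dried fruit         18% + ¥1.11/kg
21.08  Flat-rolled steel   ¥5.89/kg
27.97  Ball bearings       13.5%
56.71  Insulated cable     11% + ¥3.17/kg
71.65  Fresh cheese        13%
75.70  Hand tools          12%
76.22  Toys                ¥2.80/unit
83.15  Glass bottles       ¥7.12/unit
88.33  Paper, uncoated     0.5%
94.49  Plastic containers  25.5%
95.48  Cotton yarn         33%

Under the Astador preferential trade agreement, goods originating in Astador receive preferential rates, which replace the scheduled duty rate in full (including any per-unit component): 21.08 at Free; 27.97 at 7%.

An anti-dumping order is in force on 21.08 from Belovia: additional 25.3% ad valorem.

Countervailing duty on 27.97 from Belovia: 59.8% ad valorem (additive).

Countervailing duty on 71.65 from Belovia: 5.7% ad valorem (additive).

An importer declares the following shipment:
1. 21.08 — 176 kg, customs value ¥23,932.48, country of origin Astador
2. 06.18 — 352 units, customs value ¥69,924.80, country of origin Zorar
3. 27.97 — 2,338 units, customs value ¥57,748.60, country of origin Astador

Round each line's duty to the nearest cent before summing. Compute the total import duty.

Line 1 (21.08, Astador, 176 kg, ¥23,932.48):
Base rate for 21.08 is ¥5.89/kg.
Origin Astador qualifies under the Velia–Astador agreement and 21.08 is covered: preferential rate Free applies instead.
The additional-duty order on 21.08 targets Belovia, not Astador; it does not apply.
Duty = ¥23,932.48 × 0% = ¥0.00.
Line 2 (06.18, Zorar, 352 units, ¥69,924.80):
Base rate for 06.18 is 7%.
Duty = ¥69,924.80 × 7% = ¥4,894.74.
Line 3 (27.97, Astador, 2,338 units, ¥57,748.60):
Base rate for 27.97 is 13.5%.
Origin Astador qualifies under the Velia–Astador agreement and 27.97 is covered: preferential rate 7% applies instead.
The additional-duty order on 27.97 targets Belovia, not Astador; it does not apply.
Duty = ¥57,748.60 × 7% = ¥4,042.40.
Total = ¥0.00 + ¥4,894.74 + ¥4,042.40 = ¥8,937.14.

¥8,937.14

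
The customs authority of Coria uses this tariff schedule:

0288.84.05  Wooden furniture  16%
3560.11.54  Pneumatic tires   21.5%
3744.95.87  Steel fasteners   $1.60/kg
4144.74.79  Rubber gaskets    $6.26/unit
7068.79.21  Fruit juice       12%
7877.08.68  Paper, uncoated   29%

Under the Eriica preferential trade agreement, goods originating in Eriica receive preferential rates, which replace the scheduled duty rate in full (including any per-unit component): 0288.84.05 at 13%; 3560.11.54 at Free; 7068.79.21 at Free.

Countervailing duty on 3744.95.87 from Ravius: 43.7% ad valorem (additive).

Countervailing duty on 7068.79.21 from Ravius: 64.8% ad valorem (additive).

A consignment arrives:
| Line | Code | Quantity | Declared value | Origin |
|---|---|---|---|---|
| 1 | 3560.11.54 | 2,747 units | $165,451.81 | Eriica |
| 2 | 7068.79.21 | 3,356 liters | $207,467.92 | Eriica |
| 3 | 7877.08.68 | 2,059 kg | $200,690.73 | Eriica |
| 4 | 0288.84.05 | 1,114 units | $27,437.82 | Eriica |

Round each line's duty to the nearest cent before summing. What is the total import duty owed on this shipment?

Line 1 (3560.11.54, Eriica, 2,747 units, $165,451.81):
Base rate for 3560.11.54 is 21.5%.
Origin Eriica qualifies under the Coria–Eriica agreement and 3560.11.54 is covered: preferential rate Free applies instead.
Duty = $165,451.81 × 0% = $0.00.
Line 2 (7068.79.21, Eriica, 3,356 liters, $207,467.92):
Base rate for 7068.79.21 is 12%.
Origin Eriica qualifies under the Coria–Eriica agreement and 7068.79.21 is covered: preferential rate Free applies instead.
The additional-duty order on 7068.79.21 targets Ravius, not Eriica; it does not apply.
Duty = $207,467.92 × 0% = $0.00.
Line 3 (7877.08.68, Eriica, 2,059 kg, $200,690.73):
Base rate for 7877.08.68 is 29%.
Origin Eriica is the FTA partner but 7877.08.68 is not on the preference list; base rate stands.
Duty = $200,690.73 × 29% = $58,200.31.
Line 4 (0288.84.05, Eriica, 1,114 units, $27,437.82):
Base rate for 0288.84.05 is 16%.
Origin Eriica qualifies under the Coria–Eriica agreement and 0288.84.05 is covered: preferential rate 13% applies instead.
Duty = $27,437.82 × 13% = $3,566.92.
Total = $0.00 + $0.00 + $58,200.31 + $3,566.92 = $61,767.23.

$61,767.23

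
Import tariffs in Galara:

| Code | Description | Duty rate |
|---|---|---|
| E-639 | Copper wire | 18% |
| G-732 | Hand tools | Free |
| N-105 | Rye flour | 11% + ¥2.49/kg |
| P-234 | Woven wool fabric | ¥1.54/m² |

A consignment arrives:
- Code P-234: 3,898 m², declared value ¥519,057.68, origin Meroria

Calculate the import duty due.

¥6,002.92

Line 1 (P-234, Meroria, 3,898 m², ¥519,057.68):
Base rate for P-234 is ¥1.54/m².
Duty = 3,898 × ¥1.54 = ¥6,002.92.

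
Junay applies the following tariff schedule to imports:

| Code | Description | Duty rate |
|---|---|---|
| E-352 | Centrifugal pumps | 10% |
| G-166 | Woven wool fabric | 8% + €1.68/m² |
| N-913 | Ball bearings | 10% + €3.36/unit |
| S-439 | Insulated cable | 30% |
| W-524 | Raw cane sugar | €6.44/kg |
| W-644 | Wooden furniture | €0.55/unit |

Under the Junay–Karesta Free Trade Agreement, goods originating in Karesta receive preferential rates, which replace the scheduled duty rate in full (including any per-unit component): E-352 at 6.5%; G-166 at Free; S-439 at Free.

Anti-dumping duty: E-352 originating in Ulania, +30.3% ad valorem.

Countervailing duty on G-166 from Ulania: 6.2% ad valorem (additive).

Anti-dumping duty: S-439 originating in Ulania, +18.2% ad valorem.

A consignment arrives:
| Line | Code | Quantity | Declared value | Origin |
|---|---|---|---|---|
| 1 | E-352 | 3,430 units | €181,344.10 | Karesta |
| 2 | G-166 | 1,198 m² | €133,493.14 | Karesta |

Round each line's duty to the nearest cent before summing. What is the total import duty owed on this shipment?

€11,787.37

Line 1 (E-352, Karesta, 3,430 units, €181,344.10):
Base rate for E-352 is 10%.
Origin Karesta qualifies under the Junay–Karesta agreement and E-352 is covered: preferential rate 6.5% applies instead.
The additional-duty order on E-352 targets Ulania, not Karesta; it does not apply.
Duty = €181,344.10 × 6.5% = €11,787.37.
Line 2 (G-166, Karesta, 1,198 m², €133,493.14):
Base rate for G-166 is 8% + €1.68/m².
Origin Karesta qualifies under the Junay–Karesta agreement and G-166 is covered: preferential rate Free applies instead.
The additional-duty order on G-166 targets Ulania, not Karesta; it does not apply.
Duty = €133,493.14 × 0% = €0.00.
Total = €11,787.37 + €0.00 = €11,787.37.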